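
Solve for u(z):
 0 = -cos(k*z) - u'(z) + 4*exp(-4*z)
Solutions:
 u(z) = C1 - exp(-4*z) - sin(k*z)/k


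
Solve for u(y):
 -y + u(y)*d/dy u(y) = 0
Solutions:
 u(y) = -sqrt(C1 + y^2)
 u(y) = sqrt(C1 + y^2)


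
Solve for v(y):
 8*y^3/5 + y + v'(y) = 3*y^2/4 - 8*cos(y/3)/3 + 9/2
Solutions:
 v(y) = C1 - 2*y^4/5 + y^3/4 - y^2/2 + 9*y/2 - 8*sin(y/3)


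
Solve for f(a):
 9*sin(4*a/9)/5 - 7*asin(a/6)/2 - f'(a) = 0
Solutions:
 f(a) = C1 - 7*a*asin(a/6)/2 - 7*sqrt(36 - a^2)/2 - 81*cos(4*a/9)/20


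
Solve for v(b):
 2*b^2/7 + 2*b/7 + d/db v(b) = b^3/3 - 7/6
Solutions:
 v(b) = C1 + b^4/12 - 2*b^3/21 - b^2/7 - 7*b/6


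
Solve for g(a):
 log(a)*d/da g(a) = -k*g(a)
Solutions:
 g(a) = C1*exp(-k*li(a))


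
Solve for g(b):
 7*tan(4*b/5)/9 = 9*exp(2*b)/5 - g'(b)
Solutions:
 g(b) = C1 + 9*exp(2*b)/10 + 35*log(cos(4*b/5))/36


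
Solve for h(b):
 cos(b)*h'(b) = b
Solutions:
 h(b) = C1 + Integral(b/cos(b), b)


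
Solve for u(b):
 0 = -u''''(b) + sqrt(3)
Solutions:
 u(b) = C1 + C2*b + C3*b^2 + C4*b^3 + sqrt(3)*b^4/24


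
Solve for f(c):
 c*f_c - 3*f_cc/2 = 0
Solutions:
 f(c) = C1 + C2*erfi(sqrt(3)*c/3)


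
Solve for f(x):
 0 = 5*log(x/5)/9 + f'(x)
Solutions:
 f(x) = C1 - 5*x*log(x)/9 + 5*x/9 + 5*x*log(5)/9


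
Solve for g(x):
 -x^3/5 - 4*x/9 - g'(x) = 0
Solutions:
 g(x) = C1 - x^4/20 - 2*x^2/9


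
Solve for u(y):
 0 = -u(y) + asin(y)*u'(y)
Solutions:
 u(y) = C1*exp(Integral(1/asin(y), y))


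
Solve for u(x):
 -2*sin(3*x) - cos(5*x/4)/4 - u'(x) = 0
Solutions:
 u(x) = C1 - sin(5*x/4)/5 + 2*cos(3*x)/3


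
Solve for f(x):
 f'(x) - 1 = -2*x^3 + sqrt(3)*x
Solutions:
 f(x) = C1 - x^4/2 + sqrt(3)*x^2/2 + x


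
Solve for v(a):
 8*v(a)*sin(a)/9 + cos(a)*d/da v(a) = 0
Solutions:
 v(a) = C1*cos(a)^(8/9)


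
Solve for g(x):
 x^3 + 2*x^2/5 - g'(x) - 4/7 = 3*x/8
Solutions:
 g(x) = C1 + x^4/4 + 2*x^3/15 - 3*x^2/16 - 4*x/7


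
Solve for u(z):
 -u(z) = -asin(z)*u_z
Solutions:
 u(z) = C1*exp(Integral(1/asin(z), z))


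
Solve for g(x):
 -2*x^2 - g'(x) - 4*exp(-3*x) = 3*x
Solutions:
 g(x) = C1 - 2*x^3/3 - 3*x^2/2 + 4*exp(-3*x)/3


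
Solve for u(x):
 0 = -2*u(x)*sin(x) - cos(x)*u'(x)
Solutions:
 u(x) = C1*cos(x)^2


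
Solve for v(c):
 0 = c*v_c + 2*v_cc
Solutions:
 v(c) = C1 + C2*erf(c/2)


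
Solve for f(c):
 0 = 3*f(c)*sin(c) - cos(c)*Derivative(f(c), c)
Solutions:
 f(c) = C1/cos(c)^3


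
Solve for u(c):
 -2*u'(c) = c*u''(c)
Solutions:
 u(c) = C1 + C2/c


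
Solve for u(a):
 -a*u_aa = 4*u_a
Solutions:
 u(a) = C1 + C2/a^3


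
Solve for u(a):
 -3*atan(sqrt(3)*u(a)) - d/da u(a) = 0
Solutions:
 Integral(1/atan(sqrt(3)*_y), (_y, u(a))) = C1 - 3*a


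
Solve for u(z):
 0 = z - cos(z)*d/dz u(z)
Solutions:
 u(z) = C1 + Integral(z/cos(z), z)


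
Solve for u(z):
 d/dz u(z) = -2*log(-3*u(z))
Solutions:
 Integral(1/(log(-_y) + log(3)), (_y, u(z)))/2 = C1 - z


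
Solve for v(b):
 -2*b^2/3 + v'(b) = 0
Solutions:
 v(b) = C1 + 2*b^3/9


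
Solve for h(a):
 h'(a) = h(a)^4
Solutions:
 h(a) = (-1/(C1 + 3*a))^(1/3)
 h(a) = (-1/(C1 + a))^(1/3)*(-3^(2/3) - 3*3^(1/6)*I)/6
 h(a) = (-1/(C1 + a))^(1/3)*(-3^(2/3) + 3*3^(1/6)*I)/6


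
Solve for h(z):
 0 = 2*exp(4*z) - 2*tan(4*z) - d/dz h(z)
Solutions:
 h(z) = C1 + exp(4*z)/2 + log(cos(4*z))/2


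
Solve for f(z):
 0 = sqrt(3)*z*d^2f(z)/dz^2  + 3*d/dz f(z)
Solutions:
 f(z) = C1 + C2*z^(1 - sqrt(3))


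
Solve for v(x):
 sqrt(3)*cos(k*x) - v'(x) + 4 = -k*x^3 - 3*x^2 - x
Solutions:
 v(x) = C1 + k*x^4/4 + x^3 + x^2/2 + 4*x + sqrt(3)*sin(k*x)/k


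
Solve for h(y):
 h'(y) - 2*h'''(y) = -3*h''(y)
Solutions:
 h(y) = C1 + C2*exp(y*(3 - sqrt(17))/4) + C3*exp(y*(3 + sqrt(17))/4)


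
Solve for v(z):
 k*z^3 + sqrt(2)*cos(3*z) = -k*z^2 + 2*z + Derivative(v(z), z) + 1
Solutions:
 v(z) = C1 + k*z^4/4 + k*z^3/3 - z^2 - z + sqrt(2)*sin(3*z)/3


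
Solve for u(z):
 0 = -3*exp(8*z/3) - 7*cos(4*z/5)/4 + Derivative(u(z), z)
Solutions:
 u(z) = C1 + 9*exp(8*z/3)/8 + 35*sin(4*z/5)/16


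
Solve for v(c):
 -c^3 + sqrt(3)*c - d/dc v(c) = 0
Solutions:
 v(c) = C1 - c^4/4 + sqrt(3)*c^2/2


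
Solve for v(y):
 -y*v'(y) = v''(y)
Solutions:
 v(y) = C1 + C2*erf(sqrt(2)*y/2)


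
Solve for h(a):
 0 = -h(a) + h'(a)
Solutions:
 h(a) = C1*exp(a)


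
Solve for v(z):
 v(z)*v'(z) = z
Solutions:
 v(z) = -sqrt(C1 + z^2)
 v(z) = sqrt(C1 + z^2)


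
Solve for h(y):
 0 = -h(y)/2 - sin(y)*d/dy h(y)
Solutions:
 h(y) = C1*(cos(y) + 1)^(1/4)/(cos(y) - 1)^(1/4)


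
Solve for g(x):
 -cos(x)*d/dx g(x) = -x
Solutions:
 g(x) = C1 + Integral(x/cos(x), x)


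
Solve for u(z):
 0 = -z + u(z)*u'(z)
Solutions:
 u(z) = -sqrt(C1 + z^2)
 u(z) = sqrt(C1 + z^2)


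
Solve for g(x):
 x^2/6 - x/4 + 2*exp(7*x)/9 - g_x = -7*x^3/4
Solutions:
 g(x) = C1 + 7*x^4/16 + x^3/18 - x^2/8 + 2*exp(7*x)/63


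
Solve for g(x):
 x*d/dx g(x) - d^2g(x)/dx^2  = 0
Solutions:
 g(x) = C1 + C2*erfi(sqrt(2)*x/2)


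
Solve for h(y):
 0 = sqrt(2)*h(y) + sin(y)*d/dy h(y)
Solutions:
 h(y) = C1*(cos(y) + 1)^(sqrt(2)/2)/(cos(y) - 1)^(sqrt(2)/2)


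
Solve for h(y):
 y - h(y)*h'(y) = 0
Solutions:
 h(y) = -sqrt(C1 + y^2)
 h(y) = sqrt(C1 + y^2)


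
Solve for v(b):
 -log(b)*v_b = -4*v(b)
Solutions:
 v(b) = C1*exp(4*li(b))


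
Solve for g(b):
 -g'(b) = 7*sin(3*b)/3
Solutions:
 g(b) = C1 + 7*cos(3*b)/9


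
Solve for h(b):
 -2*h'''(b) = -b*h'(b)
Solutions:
 h(b) = C1 + Integral(C2*airyai(2^(2/3)*b/2) + C3*airybi(2^(2/3)*b/2), b)


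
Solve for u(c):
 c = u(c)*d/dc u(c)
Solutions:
 u(c) = -sqrt(C1 + c^2)
 u(c) = sqrt(C1 + c^2)


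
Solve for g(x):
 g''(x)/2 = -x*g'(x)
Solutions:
 g(x) = C1 + C2*erf(x)


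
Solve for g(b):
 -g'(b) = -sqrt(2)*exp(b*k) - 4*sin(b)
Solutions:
 g(b) = C1 - 4*cos(b) + sqrt(2)*exp(b*k)/k


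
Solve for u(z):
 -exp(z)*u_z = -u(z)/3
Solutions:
 u(z) = C1*exp(-exp(-z)/3)


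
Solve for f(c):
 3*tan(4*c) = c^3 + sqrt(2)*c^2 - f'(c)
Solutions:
 f(c) = C1 + c^4/4 + sqrt(2)*c^3/3 + 3*log(cos(4*c))/4


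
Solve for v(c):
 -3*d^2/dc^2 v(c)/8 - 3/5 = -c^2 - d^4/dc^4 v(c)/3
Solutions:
 v(c) = C1 + C2*c + C3*exp(-3*sqrt(2)*c/4) + C4*exp(3*sqrt(2)*c/4) + 2*c^4/9 + 212*c^2/135


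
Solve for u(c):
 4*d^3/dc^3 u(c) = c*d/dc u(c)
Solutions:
 u(c) = C1 + Integral(C2*airyai(2^(1/3)*c/2) + C3*airybi(2^(1/3)*c/2), c)


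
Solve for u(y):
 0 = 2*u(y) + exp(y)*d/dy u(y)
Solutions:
 u(y) = C1*exp(2*exp(-y))


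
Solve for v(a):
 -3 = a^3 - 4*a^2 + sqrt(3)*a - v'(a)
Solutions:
 v(a) = C1 + a^4/4 - 4*a^3/3 + sqrt(3)*a^2/2 + 3*a


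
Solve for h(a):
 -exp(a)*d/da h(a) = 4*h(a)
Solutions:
 h(a) = C1*exp(4*exp(-a))


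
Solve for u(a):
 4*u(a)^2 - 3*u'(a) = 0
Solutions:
 u(a) = -3/(C1 + 4*a)


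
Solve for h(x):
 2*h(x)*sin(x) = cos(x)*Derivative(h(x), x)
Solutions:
 h(x) = C1/cos(x)^2


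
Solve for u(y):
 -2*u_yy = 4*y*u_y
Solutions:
 u(y) = C1 + C2*erf(y)


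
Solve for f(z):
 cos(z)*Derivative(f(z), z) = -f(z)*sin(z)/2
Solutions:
 f(z) = C1*sqrt(cos(z))


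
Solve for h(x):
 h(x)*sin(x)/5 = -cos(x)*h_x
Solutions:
 h(x) = C1*cos(x)^(1/5)


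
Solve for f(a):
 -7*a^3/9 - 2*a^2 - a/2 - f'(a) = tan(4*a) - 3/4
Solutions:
 f(a) = C1 - 7*a^4/36 - 2*a^3/3 - a^2/4 + 3*a/4 + log(cos(4*a))/4


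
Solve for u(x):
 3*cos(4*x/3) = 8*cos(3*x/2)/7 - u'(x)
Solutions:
 u(x) = C1 - 9*sin(4*x/3)/4 + 16*sin(3*x/2)/21


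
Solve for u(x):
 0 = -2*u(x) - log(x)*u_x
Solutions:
 u(x) = C1*exp(-2*li(x))


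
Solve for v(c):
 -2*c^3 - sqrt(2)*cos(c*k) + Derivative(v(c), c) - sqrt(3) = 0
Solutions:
 v(c) = C1 + c^4/2 + sqrt(3)*c + sqrt(2)*sin(c*k)/k


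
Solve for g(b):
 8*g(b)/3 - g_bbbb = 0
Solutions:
 g(b) = C1*exp(-6^(3/4)*b/3) + C2*exp(6^(3/4)*b/3) + C3*sin(6^(3/4)*b/3) + C4*cos(6^(3/4)*b/3)


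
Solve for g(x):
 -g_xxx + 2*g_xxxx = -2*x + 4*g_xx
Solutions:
 g(x) = C1 + C2*x + C3*exp(x*(1 - sqrt(33))/4) + C4*exp(x*(1 + sqrt(33))/4) + x^3/12 - x^2/16


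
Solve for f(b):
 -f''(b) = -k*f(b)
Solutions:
 f(b) = C1*exp(-b*sqrt(k)) + C2*exp(b*sqrt(k))


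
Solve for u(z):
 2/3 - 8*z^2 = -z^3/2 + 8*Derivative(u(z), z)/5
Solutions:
 u(z) = C1 + 5*z^4/64 - 5*z^3/3 + 5*z/12


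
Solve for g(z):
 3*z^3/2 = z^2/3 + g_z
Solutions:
 g(z) = C1 + 3*z^4/8 - z^3/9


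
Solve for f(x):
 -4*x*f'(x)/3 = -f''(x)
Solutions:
 f(x) = C1 + C2*erfi(sqrt(6)*x/3)


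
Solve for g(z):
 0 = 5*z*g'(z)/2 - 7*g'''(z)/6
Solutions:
 g(z) = C1 + Integral(C2*airyai(15^(1/3)*7^(2/3)*z/7) + C3*airybi(15^(1/3)*7^(2/3)*z/7), z)


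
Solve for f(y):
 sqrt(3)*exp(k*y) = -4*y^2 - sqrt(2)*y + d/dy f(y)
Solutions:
 f(y) = C1 + 4*y^3/3 + sqrt(2)*y^2/2 + sqrt(3)*exp(k*y)/k


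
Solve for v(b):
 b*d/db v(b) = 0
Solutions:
 v(b) = C1


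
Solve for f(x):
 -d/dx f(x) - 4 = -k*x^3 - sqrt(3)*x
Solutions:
 f(x) = C1 + k*x^4/4 + sqrt(3)*x^2/2 - 4*x


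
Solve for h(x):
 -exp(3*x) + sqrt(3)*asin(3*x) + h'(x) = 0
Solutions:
 h(x) = C1 - sqrt(3)*(x*asin(3*x) + sqrt(1 - 9*x^2)/3) + exp(3*x)/3


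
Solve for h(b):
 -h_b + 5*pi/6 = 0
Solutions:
 h(b) = C1 + 5*pi*b/6


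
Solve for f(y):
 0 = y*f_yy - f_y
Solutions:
 f(y) = C1 + C2*y^2


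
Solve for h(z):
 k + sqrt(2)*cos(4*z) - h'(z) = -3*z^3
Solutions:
 h(z) = C1 + k*z + 3*z^4/4 + sqrt(2)*sin(4*z)/4


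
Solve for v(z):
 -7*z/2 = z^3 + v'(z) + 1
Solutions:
 v(z) = C1 - z^4/4 - 7*z^2/4 - z


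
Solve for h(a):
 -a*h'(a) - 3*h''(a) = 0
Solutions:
 h(a) = C1 + C2*erf(sqrt(6)*a/6)


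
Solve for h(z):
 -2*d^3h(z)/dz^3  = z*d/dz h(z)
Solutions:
 h(z) = C1 + Integral(C2*airyai(-2^(2/3)*z/2) + C3*airybi(-2^(2/3)*z/2), z)


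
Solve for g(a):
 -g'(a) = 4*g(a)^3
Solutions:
 g(a) = -sqrt(2)*sqrt(-1/(C1 - 4*a))/2
 g(a) = sqrt(2)*sqrt(-1/(C1 - 4*a))/2


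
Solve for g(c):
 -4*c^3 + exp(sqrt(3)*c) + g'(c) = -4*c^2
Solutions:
 g(c) = C1 + c^4 - 4*c^3/3 - sqrt(3)*exp(sqrt(3)*c)/3


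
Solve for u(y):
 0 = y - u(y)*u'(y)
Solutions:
 u(y) = -sqrt(C1 + y^2)
 u(y) = sqrt(C1 + y^2)


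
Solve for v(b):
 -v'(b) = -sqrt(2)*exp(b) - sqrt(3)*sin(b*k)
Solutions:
 v(b) = C1 + sqrt(2)*exp(b) - sqrt(3)*cos(b*k)/k


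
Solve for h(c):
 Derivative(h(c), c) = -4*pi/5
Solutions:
 h(c) = C1 - 4*pi*c/5


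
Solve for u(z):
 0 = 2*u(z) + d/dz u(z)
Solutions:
 u(z) = C1*exp(-2*z)


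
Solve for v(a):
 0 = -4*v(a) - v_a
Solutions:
 v(a) = C1*exp(-4*a)


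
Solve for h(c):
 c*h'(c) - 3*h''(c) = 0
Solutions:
 h(c) = C1 + C2*erfi(sqrt(6)*c/6)


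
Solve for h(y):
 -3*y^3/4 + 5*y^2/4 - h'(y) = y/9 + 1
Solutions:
 h(y) = C1 - 3*y^4/16 + 5*y^3/12 - y^2/18 - y


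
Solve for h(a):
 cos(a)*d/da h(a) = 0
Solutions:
 h(a) = C1


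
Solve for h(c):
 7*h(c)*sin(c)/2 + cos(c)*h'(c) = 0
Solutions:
 h(c) = C1*cos(c)^(7/2)


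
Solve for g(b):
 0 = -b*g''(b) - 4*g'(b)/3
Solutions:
 g(b) = C1 + C2/b^(1/3)


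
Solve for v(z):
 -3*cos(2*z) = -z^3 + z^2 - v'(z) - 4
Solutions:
 v(z) = C1 - z^4/4 + z^3/3 - 4*z + 3*sin(2*z)/2


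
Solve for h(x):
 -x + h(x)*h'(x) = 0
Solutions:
 h(x) = -sqrt(C1 + x^2)
 h(x) = sqrt(C1 + x^2)


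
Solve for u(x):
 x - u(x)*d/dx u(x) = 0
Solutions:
 u(x) = -sqrt(C1 + x^2)
 u(x) = sqrt(C1 + x^2)


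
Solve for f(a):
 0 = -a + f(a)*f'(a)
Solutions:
 f(a) = -sqrt(C1 + a^2)
 f(a) = sqrt(C1 + a^2)


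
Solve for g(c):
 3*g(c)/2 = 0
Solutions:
 g(c) = 0


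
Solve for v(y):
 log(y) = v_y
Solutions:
 v(y) = C1 + y*log(y) - y


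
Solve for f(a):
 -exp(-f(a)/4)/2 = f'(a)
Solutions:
 f(a) = 4*log(C1 - a/8)


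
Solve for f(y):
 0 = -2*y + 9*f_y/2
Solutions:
 f(y) = C1 + 2*y^2/9


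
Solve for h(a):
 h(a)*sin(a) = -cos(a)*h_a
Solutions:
 h(a) = C1*cos(a)


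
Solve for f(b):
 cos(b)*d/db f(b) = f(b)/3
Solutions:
 f(b) = C1*(sin(b) + 1)^(1/6)/(sin(b) - 1)^(1/6)


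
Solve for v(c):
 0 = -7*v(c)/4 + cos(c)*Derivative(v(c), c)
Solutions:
 v(c) = C1*(sin(c) + 1)^(7/8)/(sin(c) - 1)^(7/8)


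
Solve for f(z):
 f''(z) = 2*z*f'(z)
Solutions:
 f(z) = C1 + C2*erfi(z)


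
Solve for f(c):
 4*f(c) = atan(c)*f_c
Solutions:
 f(c) = C1*exp(4*Integral(1/atan(c), c))


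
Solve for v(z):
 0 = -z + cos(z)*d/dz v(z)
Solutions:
 v(z) = C1 + Integral(z/cos(z), z)


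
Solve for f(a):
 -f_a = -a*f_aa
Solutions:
 f(a) = C1 + C2*a^2


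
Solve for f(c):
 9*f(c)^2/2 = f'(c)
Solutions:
 f(c) = -2/(C1 + 9*c)


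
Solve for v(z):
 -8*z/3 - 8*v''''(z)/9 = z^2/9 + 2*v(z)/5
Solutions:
 v(z) = -5*z^2/18 - 20*z/3 + (C1*sin(sqrt(3)*5^(3/4)*z/10) + C2*cos(sqrt(3)*5^(3/4)*z/10))*exp(-sqrt(3)*5^(3/4)*z/10) + (C3*sin(sqrt(3)*5^(3/4)*z/10) + C4*cos(sqrt(3)*5^(3/4)*z/10))*exp(sqrt(3)*5^(3/4)*z/10)


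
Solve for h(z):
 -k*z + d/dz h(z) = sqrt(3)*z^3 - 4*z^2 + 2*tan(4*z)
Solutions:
 h(z) = C1 + k*z^2/2 + sqrt(3)*z^4/4 - 4*z^3/3 - log(cos(4*z))/2


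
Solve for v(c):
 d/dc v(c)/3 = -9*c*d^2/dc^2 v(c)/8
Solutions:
 v(c) = C1 + C2*c^(19/27)


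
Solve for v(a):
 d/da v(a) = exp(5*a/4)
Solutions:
 v(a) = C1 + 4*exp(5*a/4)/5


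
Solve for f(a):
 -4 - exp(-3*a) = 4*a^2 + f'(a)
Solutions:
 f(a) = C1 - 4*a^3/3 - 4*a + exp(-3*a)/3


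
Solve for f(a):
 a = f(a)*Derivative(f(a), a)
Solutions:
 f(a) = -sqrt(C1 + a^2)
 f(a) = sqrt(C1 + a^2)


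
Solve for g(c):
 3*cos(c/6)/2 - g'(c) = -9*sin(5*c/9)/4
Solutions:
 g(c) = C1 + 9*sin(c/6) - 81*cos(5*c/9)/20


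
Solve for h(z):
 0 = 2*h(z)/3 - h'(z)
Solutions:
 h(z) = C1*exp(2*z/3)


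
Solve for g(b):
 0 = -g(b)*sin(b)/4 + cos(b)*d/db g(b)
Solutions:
 g(b) = C1/cos(b)^(1/4)


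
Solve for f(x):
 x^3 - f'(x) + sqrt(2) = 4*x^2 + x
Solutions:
 f(x) = C1 + x^4/4 - 4*x^3/3 - x^2/2 + sqrt(2)*x


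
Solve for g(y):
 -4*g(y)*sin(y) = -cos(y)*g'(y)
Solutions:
 g(y) = C1/cos(y)^4


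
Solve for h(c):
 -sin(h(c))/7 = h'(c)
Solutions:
 c/7 + log(cos(h(c)) - 1)/2 - log(cos(h(c)) + 1)/2 = C1


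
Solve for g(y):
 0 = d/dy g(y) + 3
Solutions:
 g(y) = C1 - 3*y


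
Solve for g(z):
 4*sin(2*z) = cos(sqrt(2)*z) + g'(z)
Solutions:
 g(z) = C1 - sqrt(2)*sin(sqrt(2)*z)/2 - 2*cos(2*z)


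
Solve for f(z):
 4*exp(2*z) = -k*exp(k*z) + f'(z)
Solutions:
 f(z) = C1 + 2*exp(2*z) + exp(k*z)


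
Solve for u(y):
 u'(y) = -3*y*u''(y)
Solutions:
 u(y) = C1 + C2*y^(2/3)


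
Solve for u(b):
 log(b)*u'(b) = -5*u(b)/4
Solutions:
 u(b) = C1*exp(-5*li(b)/4)


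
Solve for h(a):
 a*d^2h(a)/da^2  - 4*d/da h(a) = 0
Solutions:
 h(a) = C1 + C2*a^5


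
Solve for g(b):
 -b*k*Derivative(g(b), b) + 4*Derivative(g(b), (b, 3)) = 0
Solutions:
 g(b) = C1 + Integral(C2*airyai(2^(1/3)*b*k^(1/3)/2) + C3*airybi(2^(1/3)*b*k^(1/3)/2), b)


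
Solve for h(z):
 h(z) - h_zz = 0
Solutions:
 h(z) = C1*exp(-z) + C2*exp(z)


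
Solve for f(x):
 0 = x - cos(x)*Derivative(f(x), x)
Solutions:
 f(x) = C1 + Integral(x/cos(x), x)


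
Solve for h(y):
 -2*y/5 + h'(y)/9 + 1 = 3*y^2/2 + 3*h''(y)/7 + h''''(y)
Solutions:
 h(y) = C1 + C2*exp(-y*(-6*882^(1/3)/(49 + sqrt(4669))^(1/3) + 84^(1/3)*(49 + sqrt(4669))^(1/3))/84)*sin(3^(1/6)*y*(18*98^(1/3)/(49 + sqrt(4669))^(1/3) + 28^(1/3)*3^(2/3)*(49 + sqrt(4669))^(1/3))/84) + C3*exp(-y*(-6*882^(1/3)/(49 + sqrt(4669))^(1/3) + 84^(1/3)*(49 + sqrt(4669))^(1/3))/84)*cos(3^(1/6)*y*(18*98^(1/3)/(49 + sqrt(4669))^(1/3) + 28^(1/3)*3^(2/3)*(49 + sqrt(4669))^(1/3))/84) + C4*exp(y*(-6*882^(1/3)/(49 + sqrt(4669))^(1/3) + 84^(1/3)*(49 + sqrt(4669))^(1/3))/42) + 9*y^3/2 + 3771*y^2/70 + 99612*y/245


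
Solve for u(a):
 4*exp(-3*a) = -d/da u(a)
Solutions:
 u(a) = C1 + 4*exp(-3*a)/3


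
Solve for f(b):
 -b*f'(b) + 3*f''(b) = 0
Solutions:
 f(b) = C1 + C2*erfi(sqrt(6)*b/6)


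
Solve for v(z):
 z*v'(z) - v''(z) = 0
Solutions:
 v(z) = C1 + C2*erfi(sqrt(2)*z/2)


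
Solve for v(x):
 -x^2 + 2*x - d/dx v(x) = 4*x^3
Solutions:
 v(x) = C1 - x^4 - x^3/3 + x^2


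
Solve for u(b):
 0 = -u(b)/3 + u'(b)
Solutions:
 u(b) = C1*exp(b/3)


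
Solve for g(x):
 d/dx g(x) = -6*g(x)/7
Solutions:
 g(x) = C1*exp(-6*x/7)


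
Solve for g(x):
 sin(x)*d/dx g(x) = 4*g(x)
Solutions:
 g(x) = C1*(cos(x)^2 - 2*cos(x) + 1)/(cos(x)^2 + 2*cos(x) + 1)


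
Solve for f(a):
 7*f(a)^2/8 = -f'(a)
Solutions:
 f(a) = 8/(C1 + 7*a)


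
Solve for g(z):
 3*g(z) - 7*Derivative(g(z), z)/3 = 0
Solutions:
 g(z) = C1*exp(9*z/7)


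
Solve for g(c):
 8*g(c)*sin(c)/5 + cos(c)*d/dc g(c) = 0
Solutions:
 g(c) = C1*cos(c)^(8/5)


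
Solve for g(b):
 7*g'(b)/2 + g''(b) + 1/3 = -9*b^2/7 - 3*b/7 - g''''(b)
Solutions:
 g(b) = C1 + C2*exp(-6^(1/3)*b*(-(63 + sqrt(4017))^(1/3) + 2*6^(1/3)/(63 + sqrt(4017))^(1/3))/12)*sin(2^(1/3)*3^(1/6)*b*(6*2^(1/3)/(63 + sqrt(4017))^(1/3) + 3^(2/3)*(63 + sqrt(4017))^(1/3))/12) + C3*exp(-6^(1/3)*b*(-(63 + sqrt(4017))^(1/3) + 2*6^(1/3)/(63 + sqrt(4017))^(1/3))/12)*cos(2^(1/3)*3^(1/6)*b*(6*2^(1/3)/(63 + sqrt(4017))^(1/3) + 3^(2/3)*(63 + sqrt(4017))^(1/3))/12) + C4*exp(6^(1/3)*b*(-(63 + sqrt(4017))^(1/3) + 2*6^(1/3)/(63 + sqrt(4017))^(1/3))/6) - 6*b^3/49 + 15*b^2/343 - 866*b/7203


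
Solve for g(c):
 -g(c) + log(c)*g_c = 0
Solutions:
 g(c) = C1*exp(li(c))


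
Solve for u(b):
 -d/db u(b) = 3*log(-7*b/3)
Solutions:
 u(b) = C1 - 3*b*log(-b) + 3*b*(-log(7) + 1 + log(3))


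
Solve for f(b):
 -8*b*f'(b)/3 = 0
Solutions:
 f(b) = C1


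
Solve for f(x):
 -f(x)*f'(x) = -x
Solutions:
 f(x) = -sqrt(C1 + x^2)
 f(x) = sqrt(C1 + x^2)


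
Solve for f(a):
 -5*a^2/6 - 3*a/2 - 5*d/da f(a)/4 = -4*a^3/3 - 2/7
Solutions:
 f(a) = C1 + 4*a^4/15 - 2*a^3/9 - 3*a^2/5 + 8*a/35


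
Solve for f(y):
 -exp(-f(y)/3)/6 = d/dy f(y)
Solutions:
 f(y) = 3*log(C1 - y/18)


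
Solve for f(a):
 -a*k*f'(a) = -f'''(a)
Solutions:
 f(a) = C1 + Integral(C2*airyai(a*k^(1/3)) + C3*airybi(a*k^(1/3)), a)


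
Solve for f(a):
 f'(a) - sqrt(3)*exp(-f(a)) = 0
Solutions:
 f(a) = log(C1 + sqrt(3)*a)


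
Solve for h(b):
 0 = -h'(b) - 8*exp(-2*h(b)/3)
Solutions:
 h(b) = 3*log(-sqrt(C1 - 8*b)) - 3*log(3) + 3*log(6)/2
 h(b) = 3*log(C1 - 8*b)/2 - 3*log(3) + 3*log(6)/2


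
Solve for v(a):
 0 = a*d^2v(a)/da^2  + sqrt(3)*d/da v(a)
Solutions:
 v(a) = C1 + C2*a^(1 - sqrt(3))


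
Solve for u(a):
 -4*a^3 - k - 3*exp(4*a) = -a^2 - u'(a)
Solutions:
 u(a) = C1 + a^4 - a^3/3 + a*k + 3*exp(4*a)/4


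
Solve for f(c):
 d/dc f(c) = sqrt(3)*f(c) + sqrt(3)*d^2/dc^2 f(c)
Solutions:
 f(c) = (C1*sin(sqrt(33)*c/6) + C2*cos(sqrt(33)*c/6))*exp(sqrt(3)*c/6)


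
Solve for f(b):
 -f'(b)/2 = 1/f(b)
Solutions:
 f(b) = -sqrt(C1 - 4*b)
 f(b) = sqrt(C1 - 4*b)


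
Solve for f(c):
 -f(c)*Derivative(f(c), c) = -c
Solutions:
 f(c) = -sqrt(C1 + c^2)
 f(c) = sqrt(C1 + c^2)


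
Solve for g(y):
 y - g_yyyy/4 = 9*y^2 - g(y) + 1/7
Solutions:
 g(y) = C1*exp(-sqrt(2)*y) + C2*exp(sqrt(2)*y) + C3*sin(sqrt(2)*y) + C4*cos(sqrt(2)*y) + 9*y^2 - y + 1/7


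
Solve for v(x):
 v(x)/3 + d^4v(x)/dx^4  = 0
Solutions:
 v(x) = (C1*sin(sqrt(2)*3^(3/4)*x/6) + C2*cos(sqrt(2)*3^(3/4)*x/6))*exp(-sqrt(2)*3^(3/4)*x/6) + (C3*sin(sqrt(2)*3^(3/4)*x/6) + C4*cos(sqrt(2)*3^(3/4)*x/6))*exp(sqrt(2)*3^(3/4)*x/6)


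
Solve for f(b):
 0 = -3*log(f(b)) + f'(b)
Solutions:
 li(f(b)) = C1 + 3*b


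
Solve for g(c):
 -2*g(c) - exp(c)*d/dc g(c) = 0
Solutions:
 g(c) = C1*exp(2*exp(-c))


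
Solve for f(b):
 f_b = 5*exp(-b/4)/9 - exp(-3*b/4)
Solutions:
 f(b) = C1 - 20*exp(-b/4)/9 + 4*exp(-3*b/4)/3


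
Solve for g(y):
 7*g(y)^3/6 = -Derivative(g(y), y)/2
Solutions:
 g(y) = -sqrt(6)*sqrt(-1/(C1 - 7*y))/2
 g(y) = sqrt(6)*sqrt(-1/(C1 - 7*y))/2


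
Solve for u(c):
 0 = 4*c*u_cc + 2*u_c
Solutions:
 u(c) = C1 + C2*sqrt(c)


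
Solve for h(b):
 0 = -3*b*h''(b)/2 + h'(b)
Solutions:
 h(b) = C1 + C2*b^(5/3)


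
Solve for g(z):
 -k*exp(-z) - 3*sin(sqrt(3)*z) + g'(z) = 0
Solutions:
 g(z) = C1 - k*exp(-z) - sqrt(3)*cos(sqrt(3)*z)


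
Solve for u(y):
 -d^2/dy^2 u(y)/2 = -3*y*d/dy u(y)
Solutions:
 u(y) = C1 + C2*erfi(sqrt(3)*y)


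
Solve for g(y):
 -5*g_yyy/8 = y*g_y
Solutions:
 g(y) = C1 + Integral(C2*airyai(-2*5^(2/3)*y/5) + C3*airybi(-2*5^(2/3)*y/5), y)


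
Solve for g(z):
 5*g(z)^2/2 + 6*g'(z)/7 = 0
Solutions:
 g(z) = 12/(C1 + 35*z)


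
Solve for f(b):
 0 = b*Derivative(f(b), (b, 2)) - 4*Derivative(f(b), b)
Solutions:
 f(b) = C1 + C2*b^5


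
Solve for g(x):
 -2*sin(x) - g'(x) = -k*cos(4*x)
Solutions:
 g(x) = C1 + k*sin(4*x)/4 + 2*cos(x)


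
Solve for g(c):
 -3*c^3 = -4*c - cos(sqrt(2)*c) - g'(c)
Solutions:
 g(c) = C1 + 3*c^4/4 - 2*c^2 - sqrt(2)*sin(sqrt(2)*c)/2


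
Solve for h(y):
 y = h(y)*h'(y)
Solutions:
 h(y) = -sqrt(C1 + y^2)
 h(y) = sqrt(C1 + y^2)


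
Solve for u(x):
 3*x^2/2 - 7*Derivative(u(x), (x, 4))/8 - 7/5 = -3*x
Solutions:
 u(x) = C1 + C2*x + C3*x^2 + C4*x^3 + x^6/210 + x^5/35 - x^4/15


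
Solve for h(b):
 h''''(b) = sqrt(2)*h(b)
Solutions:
 h(b) = C1*exp(-2^(1/8)*b) + C2*exp(2^(1/8)*b) + C3*sin(2^(1/8)*b) + C4*cos(2^(1/8)*b)


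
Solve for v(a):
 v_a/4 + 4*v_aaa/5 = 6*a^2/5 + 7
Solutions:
 v(a) = C1 + C2*sin(sqrt(5)*a/4) + C3*cos(sqrt(5)*a/4) + 8*a^3/5 - 68*a/25


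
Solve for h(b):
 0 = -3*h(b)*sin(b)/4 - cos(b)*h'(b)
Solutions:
 h(b) = C1*cos(b)^(3/4)


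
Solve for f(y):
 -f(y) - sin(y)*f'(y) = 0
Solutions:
 f(y) = C1*sqrt(cos(y) + 1)/sqrt(cos(y) - 1)


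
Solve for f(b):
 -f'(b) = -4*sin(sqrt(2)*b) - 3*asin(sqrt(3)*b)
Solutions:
 f(b) = C1 + 3*b*asin(sqrt(3)*b) + sqrt(3)*sqrt(1 - 3*b^2) - 2*sqrt(2)*cos(sqrt(2)*b)


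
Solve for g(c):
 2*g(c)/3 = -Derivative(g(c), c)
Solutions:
 g(c) = C1*exp(-2*c/3)


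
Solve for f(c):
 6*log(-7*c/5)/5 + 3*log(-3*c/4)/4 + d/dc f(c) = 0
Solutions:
 f(c) = C1 - 39*c*log(-c)/20 + 3*c*(-8*log(7) - 5*log(3) + 10*log(2) + 8*log(5) + 13)/20


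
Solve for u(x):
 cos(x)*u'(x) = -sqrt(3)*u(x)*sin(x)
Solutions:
 u(x) = C1*cos(x)^(sqrt(3))


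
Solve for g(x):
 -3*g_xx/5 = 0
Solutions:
 g(x) = C1 + C2*x


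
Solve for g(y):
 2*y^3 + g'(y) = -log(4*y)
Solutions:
 g(y) = C1 - y^4/2 - y*log(y) - y*log(4) + y


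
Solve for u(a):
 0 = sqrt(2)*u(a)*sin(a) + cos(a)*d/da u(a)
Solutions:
 u(a) = C1*cos(a)^(sqrt(2))


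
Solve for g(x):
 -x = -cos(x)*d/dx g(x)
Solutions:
 g(x) = C1 + Integral(x/cos(x), x)


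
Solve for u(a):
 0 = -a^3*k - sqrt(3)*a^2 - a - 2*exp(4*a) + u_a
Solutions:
 u(a) = C1 + a^4*k/4 + sqrt(3)*a^3/3 + a^2/2 + exp(4*a)/2


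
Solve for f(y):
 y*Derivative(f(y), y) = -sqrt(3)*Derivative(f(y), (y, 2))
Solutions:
 f(y) = C1 + C2*erf(sqrt(2)*3^(3/4)*y/6)


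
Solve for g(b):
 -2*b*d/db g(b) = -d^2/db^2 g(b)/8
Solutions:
 g(b) = C1 + C2*erfi(2*sqrt(2)*b)


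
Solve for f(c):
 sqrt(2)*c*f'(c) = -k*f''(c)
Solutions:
 f(c) = C1 + C2*sqrt(k)*erf(2^(3/4)*c*sqrt(1/k)/2)


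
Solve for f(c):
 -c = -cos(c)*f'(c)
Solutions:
 f(c) = C1 + Integral(c/cos(c), c)


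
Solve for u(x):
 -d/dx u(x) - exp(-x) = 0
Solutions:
 u(x) = C1 + exp(-x)


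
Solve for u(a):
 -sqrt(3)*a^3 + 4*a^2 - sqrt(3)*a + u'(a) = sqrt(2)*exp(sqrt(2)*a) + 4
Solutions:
 u(a) = C1 + sqrt(3)*a^4/4 - 4*a^3/3 + sqrt(3)*a^2/2 + 4*a + exp(sqrt(2)*a)


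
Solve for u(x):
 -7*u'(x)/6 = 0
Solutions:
 u(x) = C1


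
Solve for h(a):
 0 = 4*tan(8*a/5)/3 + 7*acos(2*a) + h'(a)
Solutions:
 h(a) = C1 - 7*a*acos(2*a) + 7*sqrt(1 - 4*a^2)/2 + 5*log(cos(8*a/5))/6


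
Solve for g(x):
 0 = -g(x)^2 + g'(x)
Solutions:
 g(x) = -1/(C1 + x)


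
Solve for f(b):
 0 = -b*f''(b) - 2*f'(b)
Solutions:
 f(b) = C1 + C2/b


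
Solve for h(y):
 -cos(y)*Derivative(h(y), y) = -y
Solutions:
 h(y) = C1 + Integral(y/cos(y), y)


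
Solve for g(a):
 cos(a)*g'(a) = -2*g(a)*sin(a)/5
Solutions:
 g(a) = C1*cos(a)^(2/5)


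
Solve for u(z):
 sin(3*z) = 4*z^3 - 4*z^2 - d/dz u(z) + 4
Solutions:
 u(z) = C1 + z^4 - 4*z^3/3 + 4*z + cos(3*z)/3


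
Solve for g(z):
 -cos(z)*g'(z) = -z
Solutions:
 g(z) = C1 + Integral(z/cos(z), z)


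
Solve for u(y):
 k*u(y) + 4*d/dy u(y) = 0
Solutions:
 u(y) = C1*exp(-k*y/4)


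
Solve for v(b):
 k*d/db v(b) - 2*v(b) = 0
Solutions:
 v(b) = C1*exp(2*b/k)


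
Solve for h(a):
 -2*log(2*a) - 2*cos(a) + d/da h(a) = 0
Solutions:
 h(a) = C1 + 2*a*log(a) - 2*a + 2*a*log(2) + 2*sin(a)


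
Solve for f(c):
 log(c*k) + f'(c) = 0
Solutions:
 f(c) = C1 - c*log(c*k) + c


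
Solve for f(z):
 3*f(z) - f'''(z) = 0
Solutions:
 f(z) = C3*exp(3^(1/3)*z) + (C1*sin(3^(5/6)*z/2) + C2*cos(3^(5/6)*z/2))*exp(-3^(1/3)*z/2)


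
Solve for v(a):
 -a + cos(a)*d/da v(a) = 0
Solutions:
 v(a) = C1 + Integral(a/cos(a), a)


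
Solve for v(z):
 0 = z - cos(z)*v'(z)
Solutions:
 v(z) = C1 + Integral(z/cos(z), z)


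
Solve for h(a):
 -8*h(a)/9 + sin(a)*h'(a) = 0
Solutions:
 h(a) = C1*(cos(a) - 1)^(4/9)/(cos(a) + 1)^(4/9)


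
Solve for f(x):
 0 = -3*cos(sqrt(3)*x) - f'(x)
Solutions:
 f(x) = C1 - sqrt(3)*sin(sqrt(3)*x)


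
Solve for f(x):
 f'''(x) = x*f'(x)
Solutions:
 f(x) = C1 + Integral(C2*airyai(x) + C3*airybi(x), x)


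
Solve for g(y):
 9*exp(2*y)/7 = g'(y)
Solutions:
 g(y) = C1 + 9*exp(2*y)/14


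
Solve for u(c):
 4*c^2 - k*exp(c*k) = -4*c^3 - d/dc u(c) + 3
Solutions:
 u(c) = C1 - c^4 - 4*c^3/3 + 3*c + exp(c*k)


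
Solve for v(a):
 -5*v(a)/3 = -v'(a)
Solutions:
 v(a) = C1*exp(5*a/3)


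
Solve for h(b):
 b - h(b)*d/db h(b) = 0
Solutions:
 h(b) = -sqrt(C1 + b^2)
 h(b) = sqrt(C1 + b^2)


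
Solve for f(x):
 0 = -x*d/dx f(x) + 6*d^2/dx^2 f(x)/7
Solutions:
 f(x) = C1 + C2*erfi(sqrt(21)*x/6)


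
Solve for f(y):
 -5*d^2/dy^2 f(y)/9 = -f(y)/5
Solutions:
 f(y) = C1*exp(-3*y/5) + C2*exp(3*y/5)


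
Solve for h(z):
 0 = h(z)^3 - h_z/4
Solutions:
 h(z) = -sqrt(2)*sqrt(-1/(C1 + 4*z))/2
 h(z) = sqrt(2)*sqrt(-1/(C1 + 4*z))/2


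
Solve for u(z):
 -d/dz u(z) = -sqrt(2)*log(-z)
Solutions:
 u(z) = C1 + sqrt(2)*z*log(-z) - sqrt(2)*z


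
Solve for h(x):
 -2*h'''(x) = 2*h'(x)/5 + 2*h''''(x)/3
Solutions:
 h(x) = C1 + C2*exp(x*(-1 + 10^(1/3)/(2*(sqrt(69) + 13)^(1/3)) + 10^(2/3)*(sqrt(69) + 13)^(1/3)/20))*sin(10^(1/3)*sqrt(3)*x*(-10^(1/3)*(sqrt(69) + 13)^(1/3) + 10/(sqrt(69) + 13)^(1/3))/20) + C3*exp(x*(-1 + 10^(1/3)/(2*(sqrt(69) + 13)^(1/3)) + 10^(2/3)*(sqrt(69) + 13)^(1/3)/20))*cos(10^(1/3)*sqrt(3)*x*(-10^(1/3)*(sqrt(69) + 13)^(1/3) + 10/(sqrt(69) + 13)^(1/3))/20) + C4*exp(-x*(10^(1/3)/(sqrt(69) + 13)^(1/3) + 1 + 10^(2/3)*(sqrt(69) + 13)^(1/3)/10))


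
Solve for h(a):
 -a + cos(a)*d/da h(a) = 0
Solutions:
 h(a) = C1 + Integral(a/cos(a), a)


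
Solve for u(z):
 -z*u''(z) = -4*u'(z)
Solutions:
 u(z) = C1 + C2*z^5


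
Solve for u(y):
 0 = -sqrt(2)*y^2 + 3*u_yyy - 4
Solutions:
 u(y) = C1 + C2*y + C3*y^2 + sqrt(2)*y^5/180 + 2*y^3/9


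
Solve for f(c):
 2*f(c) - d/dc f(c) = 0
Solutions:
 f(c) = C1*exp(2*c)


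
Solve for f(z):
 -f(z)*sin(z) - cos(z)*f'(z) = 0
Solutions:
 f(z) = C1*cos(z)


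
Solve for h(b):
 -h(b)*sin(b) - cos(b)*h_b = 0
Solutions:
 h(b) = C1*cos(b)


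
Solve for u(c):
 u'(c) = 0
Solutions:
 u(c) = C1


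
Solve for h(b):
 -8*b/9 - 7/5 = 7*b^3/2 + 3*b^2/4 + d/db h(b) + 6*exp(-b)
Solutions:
 h(b) = C1 - 7*b^4/8 - b^3/4 - 4*b^2/9 - 7*b/5 + 6*exp(-b)


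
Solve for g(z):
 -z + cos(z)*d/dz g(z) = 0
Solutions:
 g(z) = C1 + Integral(z/cos(z), z)


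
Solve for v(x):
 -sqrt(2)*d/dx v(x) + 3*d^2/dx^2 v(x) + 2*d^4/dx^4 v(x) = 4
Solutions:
 v(x) = C1 + C2*exp(sqrt(2)*x*(-(1 + sqrt(2))^(1/3) + (1 + sqrt(2))^(-1/3))/4)*sin(sqrt(6)*x*((1 + sqrt(2))^(-1/3) + (1 + sqrt(2))^(1/3))/4) + C3*exp(sqrt(2)*x*(-(1 + sqrt(2))^(1/3) + (1 + sqrt(2))^(-1/3))/4)*cos(sqrt(6)*x*((1 + sqrt(2))^(-1/3) + (1 + sqrt(2))^(1/3))/4) + C4*exp(-sqrt(2)*x*(-(1 + sqrt(2))^(1/3) + (1 + sqrt(2))^(-1/3))/2) - 2*sqrt(2)*x


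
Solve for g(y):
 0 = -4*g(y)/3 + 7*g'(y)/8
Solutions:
 g(y) = C1*exp(32*y/21)


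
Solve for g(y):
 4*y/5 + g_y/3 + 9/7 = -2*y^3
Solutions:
 g(y) = C1 - 3*y^4/2 - 6*y^2/5 - 27*y/7


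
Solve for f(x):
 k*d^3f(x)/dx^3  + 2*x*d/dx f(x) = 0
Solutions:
 f(x) = C1 + Integral(C2*airyai(2^(1/3)*x*(-1/k)^(1/3)) + C3*airybi(2^(1/3)*x*(-1/k)^(1/3)), x)


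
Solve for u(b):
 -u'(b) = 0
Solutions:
 u(b) = C1


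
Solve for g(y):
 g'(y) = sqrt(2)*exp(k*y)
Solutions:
 g(y) = C1 + sqrt(2)*exp(k*y)/k


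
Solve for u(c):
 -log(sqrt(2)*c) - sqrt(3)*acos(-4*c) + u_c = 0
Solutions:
 u(c) = C1 + c*log(c) - c + c*log(2)/2 + sqrt(3)*(c*acos(-4*c) + sqrt(1 - 16*c^2)/4)


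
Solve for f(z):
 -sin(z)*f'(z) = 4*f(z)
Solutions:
 f(z) = C1*(cos(z)^2 + 2*cos(z) + 1)/(cos(z)^2 - 2*cos(z) + 1)


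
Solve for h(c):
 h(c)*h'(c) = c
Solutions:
 h(c) = -sqrt(C1 + c^2)
 h(c) = sqrt(C1 + c^2)


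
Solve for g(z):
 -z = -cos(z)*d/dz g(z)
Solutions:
 g(z) = C1 + Integral(z/cos(z), z)


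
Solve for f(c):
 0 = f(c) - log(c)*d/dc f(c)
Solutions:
 f(c) = C1*exp(li(c))


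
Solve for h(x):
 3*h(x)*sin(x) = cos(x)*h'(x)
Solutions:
 h(x) = C1/cos(x)^3


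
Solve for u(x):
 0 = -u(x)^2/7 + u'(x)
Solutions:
 u(x) = -7/(C1 + x)


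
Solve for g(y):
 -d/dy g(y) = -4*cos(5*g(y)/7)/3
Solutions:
 -4*y/3 - 7*log(sin(5*g(y)/7) - 1)/10 + 7*log(sin(5*g(y)/7) + 1)/10 = C1


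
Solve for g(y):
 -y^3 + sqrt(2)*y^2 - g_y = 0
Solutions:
 g(y) = C1 - y^4/4 + sqrt(2)*y^3/3


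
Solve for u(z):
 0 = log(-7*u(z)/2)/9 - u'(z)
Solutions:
 -9*Integral(1/(log(-_y) - log(2) + log(7)), (_y, u(z))) = C1 - z


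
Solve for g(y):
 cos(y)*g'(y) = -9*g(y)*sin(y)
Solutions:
 g(y) = C1*cos(y)^9


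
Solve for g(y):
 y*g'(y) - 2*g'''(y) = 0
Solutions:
 g(y) = C1 + Integral(C2*airyai(2^(2/3)*y/2) + C3*airybi(2^(2/3)*y/2), y)


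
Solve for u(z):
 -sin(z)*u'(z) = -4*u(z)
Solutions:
 u(z) = C1*(cos(z)^2 - 2*cos(z) + 1)/(cos(z)^2 + 2*cos(z) + 1)


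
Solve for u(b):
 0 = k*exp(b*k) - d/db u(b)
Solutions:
 u(b) = C1 + exp(b*k)


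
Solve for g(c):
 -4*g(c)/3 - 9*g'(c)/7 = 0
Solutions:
 g(c) = C1*exp(-28*c/27)


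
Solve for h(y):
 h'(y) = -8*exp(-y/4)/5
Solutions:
 h(y) = C1 + 32*exp(-y/4)/5


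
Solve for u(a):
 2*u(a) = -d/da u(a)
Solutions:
 u(a) = C1*exp(-2*a)


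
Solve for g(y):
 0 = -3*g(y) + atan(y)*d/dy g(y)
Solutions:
 g(y) = C1*exp(3*Integral(1/atan(y), y))


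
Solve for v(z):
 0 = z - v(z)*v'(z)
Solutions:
 v(z) = -sqrt(C1 + z^2)
 v(z) = sqrt(C1 + z^2)


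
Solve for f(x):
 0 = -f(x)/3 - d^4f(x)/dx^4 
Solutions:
 f(x) = (C1*sin(sqrt(2)*3^(3/4)*x/6) + C2*cos(sqrt(2)*3^(3/4)*x/6))*exp(-sqrt(2)*3^(3/4)*x/6) + (C3*sin(sqrt(2)*3^(3/4)*x/6) + C4*cos(sqrt(2)*3^(3/4)*x/6))*exp(sqrt(2)*3^(3/4)*x/6)


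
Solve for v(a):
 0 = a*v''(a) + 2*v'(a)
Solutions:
 v(a) = C1 + C2/a


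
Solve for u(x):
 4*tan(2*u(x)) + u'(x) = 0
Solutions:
 u(x) = -asin(C1*exp(-8*x))/2 + pi/2
 u(x) = asin(C1*exp(-8*x))/2


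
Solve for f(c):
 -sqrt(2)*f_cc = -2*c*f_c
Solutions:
 f(c) = C1 + C2*erfi(2^(3/4)*c/2)


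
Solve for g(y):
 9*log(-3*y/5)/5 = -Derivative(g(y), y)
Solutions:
 g(y) = C1 - 9*y*log(-y)/5 + 9*y*(-log(3) + 1 + log(5))/5


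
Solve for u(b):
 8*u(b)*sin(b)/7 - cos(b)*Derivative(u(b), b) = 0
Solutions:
 u(b) = C1/cos(b)^(8/7)


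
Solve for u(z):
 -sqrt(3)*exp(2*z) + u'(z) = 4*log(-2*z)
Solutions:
 u(z) = C1 + 4*z*log(-z) + 4*z*(-1 + log(2)) + sqrt(3)*exp(2*z)/2


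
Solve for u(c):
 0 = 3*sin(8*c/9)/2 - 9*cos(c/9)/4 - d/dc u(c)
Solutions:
 u(c) = C1 - 81*sin(c/9)/4 - 27*cos(8*c/9)/16


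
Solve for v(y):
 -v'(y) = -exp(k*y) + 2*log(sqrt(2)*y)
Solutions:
 v(y) = C1 - 2*y*log(y) + y*(2 - log(2)) + Piecewise((exp(k*y)/k, Ne(k, 0)), (y, True))


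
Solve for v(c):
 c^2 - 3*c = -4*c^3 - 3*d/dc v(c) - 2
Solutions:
 v(c) = C1 - c^4/3 - c^3/9 + c^2/2 - 2*c/3


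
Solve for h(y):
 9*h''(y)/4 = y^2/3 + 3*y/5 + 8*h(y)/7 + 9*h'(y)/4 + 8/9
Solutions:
 h(y) = C1*exp(y*(21 - sqrt(1337))/42) + C2*exp(y*(21 + sqrt(1337))/42) - 7*y^2/24 + 399*y/640 - 581273/184320


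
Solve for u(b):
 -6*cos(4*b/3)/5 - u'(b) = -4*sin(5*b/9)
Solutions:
 u(b) = C1 - 9*sin(4*b/3)/10 - 36*cos(5*b/9)/5


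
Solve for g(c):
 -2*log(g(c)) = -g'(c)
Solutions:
 li(g(c)) = C1 + 2*c


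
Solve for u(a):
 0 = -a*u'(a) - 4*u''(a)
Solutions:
 u(a) = C1 + C2*erf(sqrt(2)*a/4)


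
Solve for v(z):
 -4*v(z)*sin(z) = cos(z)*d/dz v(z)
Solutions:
 v(z) = C1*cos(z)^4


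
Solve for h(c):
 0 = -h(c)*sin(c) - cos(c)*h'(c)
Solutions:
 h(c) = C1*cos(c)


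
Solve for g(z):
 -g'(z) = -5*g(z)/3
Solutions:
 g(z) = C1*exp(5*z/3)


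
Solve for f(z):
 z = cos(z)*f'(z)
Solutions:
 f(z) = C1 + Integral(z/cos(z), z)


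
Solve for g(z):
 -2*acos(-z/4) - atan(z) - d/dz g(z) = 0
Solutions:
 g(z) = C1 - 2*z*acos(-z/4) - z*atan(z) - 2*sqrt(16 - z^2) + log(z^2 + 1)/2


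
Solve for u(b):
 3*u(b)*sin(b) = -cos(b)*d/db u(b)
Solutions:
 u(b) = C1*cos(b)^3


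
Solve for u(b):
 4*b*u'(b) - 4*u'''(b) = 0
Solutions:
 u(b) = C1 + Integral(C2*airyai(b) + C3*airybi(b), b)


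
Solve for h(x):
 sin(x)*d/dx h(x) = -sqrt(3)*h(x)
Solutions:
 h(x) = C1*(cos(x) + 1)^(sqrt(3)/2)/(cos(x) - 1)^(sqrt(3)/2)


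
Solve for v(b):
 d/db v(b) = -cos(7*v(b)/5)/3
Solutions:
 b/3 - 5*log(sin(7*v(b)/5) - 1)/14 + 5*log(sin(7*v(b)/5) + 1)/14 = C1


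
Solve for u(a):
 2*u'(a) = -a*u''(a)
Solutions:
 u(a) = C1 + C2/a


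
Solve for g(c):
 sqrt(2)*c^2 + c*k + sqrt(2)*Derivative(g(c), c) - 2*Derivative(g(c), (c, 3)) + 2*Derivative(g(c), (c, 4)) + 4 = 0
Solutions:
 g(c) = C1 + C2*exp(c*((-1 + sqrt(-4 + (-4 + 27*sqrt(2))^2/4)/2 + 27*sqrt(2)/4)^(-1/3) + 2 + (-1 + sqrt(-4 + (-4 + 27*sqrt(2))^2/4)/2 + 27*sqrt(2)/4)^(1/3))/6)*sin(sqrt(3)*c*(-(-1 + sqrt(-4 + (-2 + 27*sqrt(2)/2)^2)/2 + 27*sqrt(2)/4)^(1/3) + (-1 + sqrt(-4 + (-2 + 27*sqrt(2)/2)^2)/2 + 27*sqrt(2)/4)^(-1/3))/6) + C3*exp(c*((-1 + sqrt(-4 + (-4 + 27*sqrt(2))^2/4)/2 + 27*sqrt(2)/4)^(-1/3) + 2 + (-1 + sqrt(-4 + (-4 + 27*sqrt(2))^2/4)/2 + 27*sqrt(2)/4)^(1/3))/6)*cos(sqrt(3)*c*(-(-1 + sqrt(-4 + (-2 + 27*sqrt(2)/2)^2)/2 + 27*sqrt(2)/4)^(1/3) + (-1 + sqrt(-4 + (-2 + 27*sqrt(2)/2)^2)/2 + 27*sqrt(2)/4)^(-1/3))/6) + C4*exp(c*(-(-1 + sqrt(-4 + (-4 + 27*sqrt(2))^2/4)/2 + 27*sqrt(2)/4)^(1/3) - 1/(-1 + sqrt(-4 + (-4 + 27*sqrt(2))^2/4)/2 + 27*sqrt(2)/4)^(1/3) + 1)/3) - c^3/3 - sqrt(2)*c^2*k/4 - 4*sqrt(2)*c


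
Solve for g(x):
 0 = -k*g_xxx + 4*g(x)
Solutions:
 g(x) = C1*exp(2^(2/3)*x*(1/k)^(1/3)) + C2*exp(2^(2/3)*x*(-1 + sqrt(3)*I)*(1/k)^(1/3)/2) + C3*exp(-2^(2/3)*x*(1 + sqrt(3)*I)*(1/k)^(1/3)/2)


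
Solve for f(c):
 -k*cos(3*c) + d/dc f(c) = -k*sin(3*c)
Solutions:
 f(c) = C1 + sqrt(2)*k*sin(3*c + pi/4)/3


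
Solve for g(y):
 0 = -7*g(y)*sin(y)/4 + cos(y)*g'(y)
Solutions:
 g(y) = C1/cos(y)^(7/4)


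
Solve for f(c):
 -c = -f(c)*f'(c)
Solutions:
 f(c) = -sqrt(C1 + c^2)
 f(c) = sqrt(C1 + c^2)


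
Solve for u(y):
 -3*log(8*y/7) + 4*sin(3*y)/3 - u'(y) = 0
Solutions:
 u(y) = C1 - 3*y*log(y) - 9*y*log(2) + 3*y + 3*y*log(7) - 4*cos(3*y)/9


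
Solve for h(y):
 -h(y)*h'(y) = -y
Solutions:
 h(y) = -sqrt(C1 + y^2)
 h(y) = sqrt(C1 + y^2)


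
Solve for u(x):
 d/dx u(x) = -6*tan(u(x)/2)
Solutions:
 u(x) = -2*asin(C1*exp(-3*x)) + 2*pi
 u(x) = 2*asin(C1*exp(-3*x))


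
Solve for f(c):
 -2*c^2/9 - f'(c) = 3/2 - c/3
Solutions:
 f(c) = C1 - 2*c^3/27 + c^2/6 - 3*c/2


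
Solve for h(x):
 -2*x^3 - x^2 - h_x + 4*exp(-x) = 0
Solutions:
 h(x) = C1 - x^4/2 - x^3/3 - 4*exp(-x)


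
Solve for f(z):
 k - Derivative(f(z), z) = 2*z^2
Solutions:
 f(z) = C1 + k*z - 2*z^3/3


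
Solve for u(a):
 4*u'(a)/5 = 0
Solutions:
 u(a) = C1


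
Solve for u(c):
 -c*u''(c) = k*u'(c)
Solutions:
 u(c) = C1 + c^(1 - re(k))*(C2*sin(log(c)*Abs(im(k))) + C3*cos(log(c)*im(k)))


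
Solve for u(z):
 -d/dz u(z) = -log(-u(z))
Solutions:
 -li(-u(z)) = C1 + z


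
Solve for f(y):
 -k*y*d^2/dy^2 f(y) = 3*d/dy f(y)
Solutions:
 f(y) = C1 + y^(((re(k) - 3)*re(k) + im(k)^2)/(re(k)^2 + im(k)^2))*(C2*sin(3*log(y)*Abs(im(k))/(re(k)^2 + im(k)^2)) + C3*cos(3*log(y)*im(k)/(re(k)^2 + im(k)^2)))


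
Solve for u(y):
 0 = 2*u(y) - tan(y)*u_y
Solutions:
 u(y) = C1*sin(y)^2


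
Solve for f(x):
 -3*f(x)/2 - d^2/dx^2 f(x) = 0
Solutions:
 f(x) = C1*sin(sqrt(6)*x/2) + C2*cos(sqrt(6)*x/2)


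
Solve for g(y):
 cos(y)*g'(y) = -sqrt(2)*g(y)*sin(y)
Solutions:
 g(y) = C1*cos(y)^(sqrt(2))


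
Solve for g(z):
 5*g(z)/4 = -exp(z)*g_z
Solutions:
 g(z) = C1*exp(5*exp(-z)/4)


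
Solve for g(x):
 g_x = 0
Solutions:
 g(x) = C1


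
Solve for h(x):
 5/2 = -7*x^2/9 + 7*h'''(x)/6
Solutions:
 h(x) = C1 + C2*x + C3*x^2 + x^5/90 + 5*x^3/14


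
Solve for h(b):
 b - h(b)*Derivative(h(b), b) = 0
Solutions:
 h(b) = -sqrt(C1 + b^2)
 h(b) = sqrt(C1 + b^2)


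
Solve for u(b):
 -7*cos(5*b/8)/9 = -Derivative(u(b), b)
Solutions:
 u(b) = C1 + 56*sin(5*b/8)/45


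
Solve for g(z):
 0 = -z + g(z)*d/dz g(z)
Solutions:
 g(z) = -sqrt(C1 + z^2)
 g(z) = sqrt(C1 + z^2)


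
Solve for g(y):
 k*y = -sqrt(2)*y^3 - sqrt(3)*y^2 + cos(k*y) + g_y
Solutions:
 g(y) = C1 + k*y^2/2 + sqrt(2)*y^4/4 + sqrt(3)*y^3/3 - sin(k*y)/k


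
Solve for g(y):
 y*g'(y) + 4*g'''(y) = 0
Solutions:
 g(y) = C1 + Integral(C2*airyai(-2^(1/3)*y/2) + C3*airybi(-2^(1/3)*y/2), y)


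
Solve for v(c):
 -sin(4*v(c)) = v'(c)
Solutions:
 v(c) = -acos((-C1 - exp(8*c))/(C1 - exp(8*c)))/4 + pi/2
 v(c) = acos((-C1 - exp(8*c))/(C1 - exp(8*c)))/4


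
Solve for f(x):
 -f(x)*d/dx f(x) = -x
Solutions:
 f(x) = -sqrt(C1 + x^2)
 f(x) = sqrt(C1 + x^2)


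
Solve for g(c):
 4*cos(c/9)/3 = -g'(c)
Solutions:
 g(c) = C1 - 12*sin(c/9)


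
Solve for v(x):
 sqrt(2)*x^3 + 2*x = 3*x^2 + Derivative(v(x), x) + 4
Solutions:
 v(x) = C1 + sqrt(2)*x^4/4 - x^3 + x^2 - 4*x


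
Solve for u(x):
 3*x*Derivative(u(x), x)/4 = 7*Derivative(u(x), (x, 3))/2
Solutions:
 u(x) = C1 + Integral(C2*airyai(14^(2/3)*3^(1/3)*x/14) + C3*airybi(14^(2/3)*3^(1/3)*x/14), x)


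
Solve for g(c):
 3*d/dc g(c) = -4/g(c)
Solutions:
 g(c) = -sqrt(C1 - 24*c)/3
 g(c) = sqrt(C1 - 24*c)/3


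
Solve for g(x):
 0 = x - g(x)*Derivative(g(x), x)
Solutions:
 g(x) = -sqrt(C1 + x^2)
 g(x) = sqrt(C1 + x^2)


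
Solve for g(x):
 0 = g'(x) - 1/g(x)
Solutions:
 g(x) = -sqrt(C1 + 2*x)
 g(x) = sqrt(C1 + 2*x)


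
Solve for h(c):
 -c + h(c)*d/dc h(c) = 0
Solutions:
 h(c) = -sqrt(C1 + c^2)
 h(c) = sqrt(C1 + c^2)


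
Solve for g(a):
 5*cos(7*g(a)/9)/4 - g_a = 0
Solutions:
 -5*a/4 - 9*log(sin(7*g(a)/9) - 1)/14 + 9*log(sin(7*g(a)/9) + 1)/14 = C1


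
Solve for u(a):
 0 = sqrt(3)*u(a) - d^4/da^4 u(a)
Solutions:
 u(a) = C1*exp(-3^(1/8)*a) + C2*exp(3^(1/8)*a) + C3*sin(3^(1/8)*a) + C4*cos(3^(1/8)*a)


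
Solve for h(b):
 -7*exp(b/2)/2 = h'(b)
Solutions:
 h(b) = C1 - 7*exp(b/2)


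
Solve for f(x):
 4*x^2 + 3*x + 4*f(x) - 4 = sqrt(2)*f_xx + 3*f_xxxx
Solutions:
 f(x) = C1*exp(-2^(3/4)*sqrt(3)*x/3) + C2*exp(2^(3/4)*sqrt(3)*x/3) + C3*sin(2^(1/4)*x) + C4*cos(2^(1/4)*x) - x^2 - 3*x/4 - sqrt(2)/2 + 1
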